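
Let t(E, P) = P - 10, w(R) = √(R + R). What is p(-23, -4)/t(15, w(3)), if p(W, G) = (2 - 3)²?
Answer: -5/47 - √6/94 ≈ -0.13244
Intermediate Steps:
w(R) = √2*√R (w(R) = √(2*R) = √2*√R)
p(W, G) = 1 (p(W, G) = (-1)² = 1)
t(E, P) = -10 + P
p(-23, -4)/t(15, w(3)) = 1/(-10 + √2*√3) = 1/(-10 + √6)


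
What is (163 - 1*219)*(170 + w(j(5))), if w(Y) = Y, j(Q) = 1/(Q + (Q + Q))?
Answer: -142856/15 ≈ -9523.7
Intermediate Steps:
j(Q) = 1/(3*Q) (j(Q) = 1/(Q + 2*Q) = 1/(3*Q))
(163 - 1*219)*(170 + w(j(5))) = (163 - 1*219)*(170 + (⅓)/5) = (163 - 219)*(170 + (⅓)*(⅕)) = -56*(170 + 1/15) = -56*2551/15 = -142856/15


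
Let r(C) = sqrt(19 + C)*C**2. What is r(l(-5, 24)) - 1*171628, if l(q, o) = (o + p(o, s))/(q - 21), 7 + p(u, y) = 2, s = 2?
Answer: -171628 + 1805*sqrt(494)/17576 ≈ -1.7163e+5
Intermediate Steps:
p(u, y) = -5 (p(u, y) = -7 + 2 = -5)
l(q, o) = (-5 + o)/(-21 + q) (l(q, o) = (o - 5)/(q - 21) = (-5 + o)/(-21 + q))
r(C) = C**2*sqrt(19 + C)
r(l(-5, 24)) - 1*171628 = ((-5 + 24)/(-21 - 5))**2*sqrt(19 + (-5 + 24)/(-21 - 5)) - 1*171628 = (19/(-26))**2*sqrt(19 + 19/(-26)) - 171628 = (-1/26*19)**2*sqrt(19 - 1/26*19) - 171628 = (-19/26)**2*sqrt(19 - 19/26) - 171628 = 361*sqrt(475/26)/676 - 171628 = 361*(5*sqrt(494)/26)/676 - 171628 = 1805*sqrt(494)/17576 - 171628 = -171628 + 1805*sqrt(494)/17576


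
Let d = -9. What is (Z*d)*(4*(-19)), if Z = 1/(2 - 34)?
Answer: -171/8 ≈ -21.375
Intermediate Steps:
Z = -1/32 (Z = 1/(-32) = -1/32 ≈ -0.031250)
(Z*d)*(4*(-19)) = (-1/32*(-9))*(4*(-19)) = (9/32)*(-76) = -171/8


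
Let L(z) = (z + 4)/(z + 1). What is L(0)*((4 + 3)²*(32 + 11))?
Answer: 8428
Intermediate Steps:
L(z) = (4 + z)/(1 + z)
L(0)*((4 + 3)²*(32 + 11)) = ((4 + 0)/(1 + 0))*((4 + 3)²*(32 + 11)) = (4/1)*(7²*43) = (1*4)*(49*43) = 4*2107 = 8428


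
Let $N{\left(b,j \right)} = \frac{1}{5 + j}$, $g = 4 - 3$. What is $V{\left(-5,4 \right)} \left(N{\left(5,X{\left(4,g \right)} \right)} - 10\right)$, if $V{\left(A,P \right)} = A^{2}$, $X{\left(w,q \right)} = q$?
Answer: $- \frac{1475}{6} \approx -245.83$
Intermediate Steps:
$g = 1$
$V{\left(-5,4 \right)} \left(N{\left(5,X{\left(4,g \right)} \right)} - 10\right) = \left(-5\right)^{2} \left(\frac{1}{5 + 1} - 10\right) = 25 \left(\frac{1}{6} - 10\right) = 25 \left(- \frac{59}{6}\right) = - \frac{1475}{6}$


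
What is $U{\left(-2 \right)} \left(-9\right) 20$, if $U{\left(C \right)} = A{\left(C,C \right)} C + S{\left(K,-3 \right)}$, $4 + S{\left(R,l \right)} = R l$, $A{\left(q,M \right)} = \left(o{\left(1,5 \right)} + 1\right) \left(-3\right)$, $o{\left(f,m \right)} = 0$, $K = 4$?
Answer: $1800$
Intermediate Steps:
$A{\left(q,M \right)} = -3$ ($A{\left(q,M \right)} = \left(0 + 1\right) \left(-3\right) = 1 \left(-3\right) = -3$)
$S{\left(R,l \right)} = -4 + R l$
$U{\left(C \right)} = -16 - 3 C$ ($U{\left(C \right)} = - 3 C + \left(-4 + 4 \left(-3\right)\right) = - 3 C - 16 = -16 - 3 C$)
$U{\left(-2 \right)} \left(-9\right) 20 = \left(-16 - -6\right) \left(-9\right) 20 = \left(-16 + 6\right) \left(-9\right) 20 = \left(-10\right) \left(-9\right) 20 = 90 \cdot 20 = 1800$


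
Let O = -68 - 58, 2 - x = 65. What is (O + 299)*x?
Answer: -10899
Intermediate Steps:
x = -63 (x = 2 - 1*65 = 2 - 65 = -63)
O = -126
(O + 299)*x = (-126 + 299)*(-63) = 173*(-63) = -10899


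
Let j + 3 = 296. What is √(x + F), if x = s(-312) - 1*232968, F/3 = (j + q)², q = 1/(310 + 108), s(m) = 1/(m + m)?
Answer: √26132457742053/32604 ≈ 156.79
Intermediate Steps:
s(m) = 1/(2*m)
q = 1/418 ≈ 0.0023923
j = 293 (j = -3 + 296 = 293)
F = 45000376875/174724 (F = 3*(293 + 1/418)² = 3*(122475/418)² = 3*(15000125625/174724) = 45000376875/174724 ≈ 2.5755e+5)
x = -145372033/624 (x = (½)/(-312) - 1*232968 = (½)*(-1/312) - 232968 = -1/624 - 232968 = -145372033/624 ≈ -2.3297e+5)
√(x + F) = √(-145372033/624 + 45000376875/174724) = √(670063019027/27256944) = √26132457742053/32604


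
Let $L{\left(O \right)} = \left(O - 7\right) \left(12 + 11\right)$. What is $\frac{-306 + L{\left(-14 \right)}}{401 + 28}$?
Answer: $- \frac{263}{143} \approx -1.8392$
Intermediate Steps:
$L{\left(O \right)} = -161 + 23 O$ ($L{\left(O \right)} = \left(-7 + O\right) 23 = -161 + 23 O$)
$\frac{-306 + L{\left(-14 \right)}}{401 + 28} = \frac{-306 + \left(-161 + 23 \left(-14\right)\right)}{401 + 28} = \frac{-306 - 483}{429} = \left(-306 - 483\right) \frac{1}{429} = \left(-789\right) \frac{1}{429} = - \frac{263}{143}$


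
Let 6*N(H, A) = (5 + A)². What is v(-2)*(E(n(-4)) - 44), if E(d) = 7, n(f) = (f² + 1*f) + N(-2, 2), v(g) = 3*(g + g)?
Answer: 444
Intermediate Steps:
v(g) = 6*g (v(g) = 3*(2*g) = 6*g)
N(H, A) = (5 + A)²/6
n(f) = 49/6 + f + f² (n(f) = (f² + 1*f) + (5 + 2)²/6 = (f² + f) + (⅙)*7² = (f + f²) + (⅙)*49 = (f + f²) + 49/6 = 49/6 + f + f²)
v(-2)*(E(n(-4)) - 44) = (6*(-2))*(7 - 44) = -12*(-37) = 444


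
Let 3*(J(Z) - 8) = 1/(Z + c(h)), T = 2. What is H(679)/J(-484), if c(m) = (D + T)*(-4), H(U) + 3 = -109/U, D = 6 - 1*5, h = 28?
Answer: -3193248/8082137 ≈ -0.39510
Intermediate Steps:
D = 1 (D = 6 - 5 = 1)
H(U) = -3 - 109/U
c(m) = -12 (c(m) = (1 + 2)*(-4) = 3*(-4) = -12)
J(Z) = 8 + 1/(3*(-12 + Z)) (J(Z) = 8 + 1/(3*(Z - 12)) = 8 + 1/(3*(-12 + Z)))
H(679)/J(-484) = (-3 - 109/679)/(((-287 + 24*(-484))/(3*(-12 - 484)))) = (-3 - 109*1/679)/(((⅓)*(-287 - 11616)/(-496))) = (-3 - 109/679)/(((⅓)*(-1/496)*(-11903))) = -2146/(679*11903/1488) = -2146/679*1488/11903 = -3193248/8082137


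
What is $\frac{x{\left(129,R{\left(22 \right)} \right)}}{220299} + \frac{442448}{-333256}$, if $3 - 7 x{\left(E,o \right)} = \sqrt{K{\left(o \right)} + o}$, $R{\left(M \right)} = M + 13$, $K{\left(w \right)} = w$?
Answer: $- \frac{4061279547}{3058998481} - \frac{\sqrt{70}}{1542093} \approx -1.3277$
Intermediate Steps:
$R{\left(M \right)} = 13 + M$
$x{\left(E,o \right)} = \frac{3}{7} - \frac{\sqrt{2} \sqrt{o}}{7}$ ($x{\left(E,o \right)} = \frac{3}{7} - \frac{\sqrt{o + o}}{7} = \frac{3}{7} - \frac{\sqrt{2 o}}{7} = \frac{3}{7} - \frac{\sqrt{2} \sqrt{o}}{7}$)
$\frac{x{\left(129,R{\left(22 \right)} \right)}}{220299} + \frac{442448}{-333256} = \frac{\frac{3}{7} - \frac{\sqrt{2} \sqrt{13 + 22}}{7}}{220299} + \frac{442448}{-333256} = \left(\frac{3}{7} - \frac{\sqrt{2} \sqrt{35}}{7}\right) \frac{1}{220299} + 442448 \left(- \frac{1}{333256}\right) = \left(\frac{3}{7} - \frac{\sqrt{70}}{7}\right) \frac{1}{220299} - \frac{55306}{41657} = \left(\frac{1}{514031} - \frac{\sqrt{70}}{1542093}\right) - \frac{55306}{41657} = - \frac{4061279547}{3058998481} - \frac{\sqrt{70}}{1542093}$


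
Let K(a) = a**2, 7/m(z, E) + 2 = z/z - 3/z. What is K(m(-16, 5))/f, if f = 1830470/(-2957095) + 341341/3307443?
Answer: -24537125619003648/170514152924947 ≈ -143.90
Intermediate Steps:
m(z, E) = 7/(-1 - 3/z) (m(z, E) = 7/(-2 + (z/z - 3/z)) = 7/(-2 + (1 - 3/z)) = 7/(-1 - 3/z))
f = -1008959484763/1956084631617 (f = 1830470*(-1/2957095) + 341341*(1/3307443) = -366094/591419 + 341341/3307443 = -1008959484763/1956084631617 ≈ -0.51581)
K(m(-16, 5))/f = (-7*(-16)/(3 - 16))**2/(-1008959484763/1956084631617) = (-7*(-16)/(-13))**2*(-1956084631617/1008959484763) = (-7*(-16)*(-1/13))**2*(-1956084631617/1008959484763) = (-112/13)**2*(-1956084631617/1008959484763) = (12544/169)*(-1956084631617/1008959484763) = -24537125619003648/170514152924947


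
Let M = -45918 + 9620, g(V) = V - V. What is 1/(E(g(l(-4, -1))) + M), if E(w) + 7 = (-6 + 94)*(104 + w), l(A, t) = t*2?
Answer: -1/27153 ≈ -3.6828e-5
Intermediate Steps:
l(A, t) = 2*t
g(V) = 0
E(w) = 9145 + 88*w (E(w) = -7 + (-6 + 94)*(104 + w) = -7 + 88*(104 + w) = -7 + (9152 + 88*w) = 9145 + 88*w)
M = -36298
1/(E(g(l(-4, -1))) + M) = 1/((9145 + 88*0) - 36298) = 1/((9145 + 0) - 36298) = 1/(9145 - 36298) = 1/(-27153) = -1/27153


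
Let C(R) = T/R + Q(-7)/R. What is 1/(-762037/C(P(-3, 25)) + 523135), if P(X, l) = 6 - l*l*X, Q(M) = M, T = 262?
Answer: -85/433330724 ≈ -1.9616e-7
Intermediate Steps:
P(X, l) = 6 - X*l**2 (P(X, l) = 6 - l**2*X = 6 - X*l**2)
C(R) = 255/R (C(R) = 262/R - 7/R = 255/R)
1/(-762037/C(P(-3, 25)) + 523135) = 1/(-762037/(255/(6 - 1*(-3)*25**2)) + 523135) = 1/(-762037/(255/(6 - 1*(-3)*625)) + 523135) = 1/(-762037/(255/(6 + 1875)) + 523135) = 1/(-762037/(255/1881) + 523135) = 1/(-762037/(255*(1/1881)) + 523135) = 1/(-762037/85/627 + 523135) = 1/(-762037*627/85 + 523135) = 1/(-477797199/85 + 523135) = 1/(-433330724/85) = -85/433330724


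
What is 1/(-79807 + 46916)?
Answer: -1/32891 ≈ -3.0403e-5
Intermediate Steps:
1/(-79807 + 46916) = 1/(-32891) = -1/32891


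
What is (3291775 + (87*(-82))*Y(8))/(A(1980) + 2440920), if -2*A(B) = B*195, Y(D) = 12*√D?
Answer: 658355/449574 - 28536*√2/374645 ≈ 1.3567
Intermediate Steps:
A(B) = -195*B/2 (A(B) = -B*195/2 = -195*B/2)
(3291775 + (87*(-82))*Y(8))/(A(1980) + 2440920) = (3291775 + (87*(-82))*(12*√8))/(-195/2*1980 + 2440920) = (3291775 - 85608*2*√2)/(-193050 + 2440920) = (3291775 - 171216*√2)/2247870 = (3291775 - 171216*√2)*(1/2247870) = 658355/449574 - 28536*√2/374645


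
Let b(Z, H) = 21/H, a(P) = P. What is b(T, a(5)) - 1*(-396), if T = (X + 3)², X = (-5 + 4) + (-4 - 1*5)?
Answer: 2001/5 ≈ 400.20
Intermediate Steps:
X = -10 (X = -1 + (-4 - 5) = -1 - 9 = -10)
T = 49 (T = (-10 + 3)² = (-7)² = 49)
b(T, a(5)) - 1*(-396) = 21/5 - 1*(-396) = 21*(⅕) + 396 = 21/5 + 396 = 2001/5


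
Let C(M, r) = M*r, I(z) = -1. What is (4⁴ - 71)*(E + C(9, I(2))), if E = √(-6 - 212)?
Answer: -1665 + 185*I*√218 ≈ -1665.0 + 2731.5*I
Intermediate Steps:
E = I*√218 (E = √(-218) = I*√218 ≈ 14.765*I)
(4⁴ - 71)*(E + C(9, I(2))) = (4⁴ - 71)*(I*√218 + 9*(-1)) = (256 - 71)*(I*√218 - 9) = 185*(-9 + I*√218) = -1665 + 185*I*√218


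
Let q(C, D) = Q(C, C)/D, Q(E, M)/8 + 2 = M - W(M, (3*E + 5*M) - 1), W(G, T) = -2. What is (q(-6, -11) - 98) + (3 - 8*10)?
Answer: -1877/11 ≈ -170.64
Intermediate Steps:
Q(E, M) = 8*M (Q(E, M) = -16 + 8*(M - 1*(-2)) = -16 + 8*(M + 2) = -16 + 8*(2 + M) = -16 + (16 + 8*M) = 8*M)
q(C, D) = 8*C/D (q(C, D) = (8*C)/D = 8*C/D)
(q(-6, -11) - 98) + (3 - 8*10) = (8*(-6)/(-11) - 98) + (3 - 8*10) = (8*(-6)*(-1/11) - 98) + (3 - 80) = (48/11 - 98) - 77 = -1030/11 - 77 = -1877/11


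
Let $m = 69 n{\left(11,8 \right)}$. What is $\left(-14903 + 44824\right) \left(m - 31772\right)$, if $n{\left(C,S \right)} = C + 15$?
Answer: $-896971738$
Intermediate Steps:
$n{\left(C,S \right)} = 15 + C$
$m = 1794$ ($m = 69 \left(15 + 11\right) = 69 \cdot 26 = 1794$)
$\left(-14903 + 44824\right) \left(m - 31772\right) = \left(-14903 + 44824\right) \left(1794 - 31772\right) = 29921 \left(-29978\right) = -896971738$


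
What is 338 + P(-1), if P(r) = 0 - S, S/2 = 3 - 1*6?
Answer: 344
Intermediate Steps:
S = -6 (S = 2*(3 - 1*6) = 2*(3 - 6) = 2*(-3) = -6)
P(r) = 6 (P(r) = 0 - 1*(-6) = 0 + 6 = 6)
338 + P(-1) = 338 + 6 = 344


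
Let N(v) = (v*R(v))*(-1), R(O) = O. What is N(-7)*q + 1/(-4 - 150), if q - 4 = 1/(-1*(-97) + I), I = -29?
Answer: -1030063/5236 ≈ -196.73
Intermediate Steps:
N(v) = -v² (N(v) = (v*v)*(-1) = v²*(-1) = -v²)
q = 273/68 (q = 4 + 1/(-1*(-97) - 29) = 4 + 1/(97 - 29) = 4 + 1/68 = 273/68 ≈ 4.0147)
N(-7)*q + 1/(-4 - 150) = -1*(-7)²*(273/68) + 1/(-4 - 150) = -1*49*(273/68) + 1/(-154) = -49*273/68 - 1/154 = -13377/68 - 1/154 = -1030063/5236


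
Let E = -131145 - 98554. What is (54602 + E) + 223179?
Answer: 48082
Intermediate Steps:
E = -229699
(54602 + E) + 223179 = (54602 - 229699) + 223179 = -175097 + 223179 = 48082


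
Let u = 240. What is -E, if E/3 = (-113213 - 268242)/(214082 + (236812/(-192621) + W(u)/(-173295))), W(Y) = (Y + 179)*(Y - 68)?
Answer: 12733065626863725/2382019028864074 ≈ 5.3455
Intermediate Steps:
W(Y) = (-68 + Y)*(179 + Y) (W(Y) = (179 + Y)*(-68 + Y) = (-68 + Y)*(179 + Y))
E = -12733065626863725/2382019028864074 (E = 3*((-113213 - 268242)/(214082 + (236812/(-192621) + (-12172 + 240**2 + 111*240)/(-173295)))) = 3*(-381455/(214082 + (236812*(-1/192621) + (-12172 + 57600 + 26640)*(-1/173295)))) = 3*(-381455/(214082 + (-236812/192621 + 72068*(-1/173295)))) = 3*(-381455/(214082 + (-236812/192621 - 72068/173295))) = 3*(-381455/(214082 - 18306715256/11126752065)) = 3*(-381455/2382019028864074/11126752065) = 3*(-381455*11126752065/2382019028864074) = 3*(-4244355208954575/2382019028864074) = -12733065626863725/2382019028864074 ≈ -5.3455)
-E = -1*(-12733065626863725/2382019028864074) = 12733065626863725/2382019028864074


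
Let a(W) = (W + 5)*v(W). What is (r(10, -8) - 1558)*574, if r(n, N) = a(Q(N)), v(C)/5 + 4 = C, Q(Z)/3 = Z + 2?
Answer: -73472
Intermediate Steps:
Q(Z) = 6 + 3*Z (Q(Z) = 3*(Z + 2) = 3*(2 + Z) = 6 + 3*Z)
v(C) = -20 + 5*C
a(W) = (-20 + 5*W)*(5 + W) (a(W) = (W + 5)*(-20 + 5*W) = (5 + W)*(-20 + 5*W) = (-20 + 5*W)*(5 + W))
r(n, N) = 5*(2 + 3*N)*(11 + 3*N) (r(n, N) = 5*(-4 + (6 + 3*N))*(5 + (6 + 3*N)) = 5*(2 + 3*N)*(11 + 3*N))
(r(10, -8) - 1558)*574 = ((110 + 45*(-8)**2 + 195*(-8)) - 1558)*574 = ((110 + 45*64 - 1560) - 1558)*574 = ((110 + 2880 - 1560) - 1558)*574 = (1430 - 1558)*574 = -128*574 = -73472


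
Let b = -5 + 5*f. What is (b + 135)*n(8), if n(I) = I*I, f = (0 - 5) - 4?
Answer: 5440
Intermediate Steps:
f = -9 (f = -5 - 4 = -9)
n(I) = I**2
b = -50 (b = -5 + 5*(-9) = -5 - 45 = -50)
(b + 135)*n(8) = (-50 + 135)*8**2 = 85*64 = 5440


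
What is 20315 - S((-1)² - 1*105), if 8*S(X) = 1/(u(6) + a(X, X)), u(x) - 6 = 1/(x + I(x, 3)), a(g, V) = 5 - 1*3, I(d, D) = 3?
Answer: 11863951/584 ≈ 20315.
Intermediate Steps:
a(g, V) = 2 (a(g, V) = 5 - 3 = 2)
u(x) = 6 + 1/(3 + x) (u(x) = 6 + 1/(x + 3) = 6 + 1/(3 + x))
S(X) = 9/584 (S(X) = 1/(8*((19 + 6*6)/(3 + 6) + 2)) = 1/(8*((19 + 36)/9 + 2)) = 1/(8*((⅑)*55 + 2)) = 1/(8*(55/9 + 2)) = 1/(8*(73/9)) = (⅛)*(9/73) = 9/584)
20315 - S((-1)² - 1*105) = 20315 - 1*9/584 = 20315 - 9/584 = 11863951/584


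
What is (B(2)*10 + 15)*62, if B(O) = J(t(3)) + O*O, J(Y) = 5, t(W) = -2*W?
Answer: 6510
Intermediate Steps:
B(O) = 5 + O**2 (B(O) = 5 + O*O = 5 + O**2)
(B(2)*10 + 15)*62 = ((5 + 2**2)*10 + 15)*62 = ((5 + 4)*10 + 15)*62 = (9*10 + 15)*62 = (90 + 15)*62 = 105*62 = 6510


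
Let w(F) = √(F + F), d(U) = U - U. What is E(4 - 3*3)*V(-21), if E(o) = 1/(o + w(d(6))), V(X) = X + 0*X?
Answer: 21/5 ≈ 4.2000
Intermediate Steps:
d(U) = 0
w(F) = √2*√F (w(F) = √(2*F) = √2*√F)
V(X) = X (V(X) = X + 0 = X)
E(o) = 1/o (E(o) = 1/(o + √2*√0) = 1/(o + √2*0) = 1/(o + 0) = 1/o)
E(4 - 3*3)*V(-21) = -21/(4 - 3*3) = -21/(4 - 9) = -21/(-5) = -⅕*(-21) = 21/5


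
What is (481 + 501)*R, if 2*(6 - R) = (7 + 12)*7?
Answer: -59411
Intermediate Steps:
R = -121/2 (R = 6 - (7 + 12)*7/2 = 6 - 19*7/2 = 6 - ½*133 = 6 - 133/2 = -121/2 ≈ -60.500)
(481 + 501)*R = (481 + 501)*(-121/2) = 982*(-121/2) = -59411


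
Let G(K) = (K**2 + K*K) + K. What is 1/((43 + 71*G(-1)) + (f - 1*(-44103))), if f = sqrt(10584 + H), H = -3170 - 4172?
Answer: 44217/1955139847 - sqrt(3242)/1955139847 ≈ 2.2587e-5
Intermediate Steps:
H = -7342
G(K) = K + 2*K**2 (G(K) = (K**2 + K**2) + K = 2*K**2 + K = K + 2*K**2)
f = sqrt(3242) (f = sqrt(10584 - 7342) = sqrt(3242) ≈ 56.939)
1/((43 + 71*G(-1)) + (f - 1*(-44103))) = 1/((43 + 71*(-(1 + 2*(-1)))) + (sqrt(3242) - 1*(-44103))) = 1/((43 + 71*(-(1 - 2))) + (sqrt(3242) + 44103)) = 1/((43 + 71*(-1*(-1))) + (44103 + sqrt(3242))) = 1/((43 + 71*1) + (44103 + sqrt(3242))) = 1/((43 + 71) + (44103 + sqrt(3242))) = 1/(114 + (44103 + sqrt(3242))) = 1/(44217 + sqrt(3242))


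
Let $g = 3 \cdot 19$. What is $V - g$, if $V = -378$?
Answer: $-435$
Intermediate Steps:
$g = 57$
$V - g = -378 - 57 = -435$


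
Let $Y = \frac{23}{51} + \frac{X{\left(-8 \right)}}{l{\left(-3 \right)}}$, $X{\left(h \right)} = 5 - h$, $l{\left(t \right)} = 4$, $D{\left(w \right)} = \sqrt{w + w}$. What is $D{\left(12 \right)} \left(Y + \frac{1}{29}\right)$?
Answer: $\frac{22099 \sqrt{6}}{2958} \approx 18.3$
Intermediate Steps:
$D{\left(w \right)} = \sqrt{2} \sqrt{w}$ ($D{\left(w \right)} = \sqrt{2 w} = \sqrt{2} \sqrt{w}$)
$Y = \frac{755}{204}$ ($Y = \frac{23}{51} + \frac{5 - -8}{4} = 23 \cdot \frac{1}{51} + \left(5 + 8\right) \frac{1}{4} = \frac{23}{51} + 13 \cdot \frac{1}{4} = \frac{23}{51} + \frac{13}{4} = \frac{755}{204} \approx 3.701$)
$D{\left(12 \right)} \left(Y + \frac{1}{29}\right) = \sqrt{2} \sqrt{12} \left(\frac{755}{204} + \frac{1}{29}\right) = \sqrt{2} \cdot 2 \sqrt{3} \left(\frac{755}{204} + \frac{1}{29}\right) = 2 \sqrt{6} \cdot \frac{22099}{5916} = \frac{22099 \sqrt{6}}{2958}$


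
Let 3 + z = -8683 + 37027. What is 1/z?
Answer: 1/28341 ≈ 3.5285e-5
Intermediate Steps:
z = 28341 (z = -3 + (-8683 + 37027) = -3 + 28344 = 28341)
1/z = 1/28341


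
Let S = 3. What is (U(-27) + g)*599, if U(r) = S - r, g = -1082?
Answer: -630148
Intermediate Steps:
U(r) = 3 - r
(U(-27) + g)*599 = ((3 - 1*(-27)) - 1082)*599 = ((3 + 27) - 1082)*599 = (30 - 1082)*599 = -1052*599 = -630148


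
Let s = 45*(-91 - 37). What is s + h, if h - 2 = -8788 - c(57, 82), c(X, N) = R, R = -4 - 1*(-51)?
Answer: -14593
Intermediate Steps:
R = 47 (R = -4 + 51 = 47)
c(X, N) = 47
h = -8833 (h = 2 + (-8788 - 1*47) = 2 + (-8788 - 47) = 2 - 8835 = -8833)
s = -5760 (s = 45*(-128) = -5760)
s + h = -5760 - 8833 = -14593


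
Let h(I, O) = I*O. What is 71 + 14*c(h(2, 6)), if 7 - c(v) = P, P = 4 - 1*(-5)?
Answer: 43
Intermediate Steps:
P = 9 (P = 4 + 5 = 9)
c(v) = -2 (c(v) = 7 - 1*9 = 7 - 9 = -2)
71 + 14*c(h(2, 6)) = 71 + 14*(-2) = 71 - 28 = 43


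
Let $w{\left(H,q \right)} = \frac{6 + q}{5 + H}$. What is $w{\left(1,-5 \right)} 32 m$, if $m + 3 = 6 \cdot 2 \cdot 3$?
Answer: $176$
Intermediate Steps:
$w{\left(H,q \right)} = \frac{6 + q}{5 + H}$
$m = 33$ ($m = -3 + 6 \cdot 2 \cdot 3 = -3 + 12 \cdot 3 = -3 + 36 = 33$)
$w{\left(1,-5 \right)} 32 m = \frac{6 - 5}{5 + 1} \cdot 32 \cdot 33 = \frac{1}{6} \cdot 1 \cdot 32 \cdot 33 = \frac{1}{6} \cdot 32 \cdot 33 = \frac{16}{3} \cdot 33 = 176$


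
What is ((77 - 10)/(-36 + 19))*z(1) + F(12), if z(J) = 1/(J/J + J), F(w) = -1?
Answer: -101/34 ≈ -2.9706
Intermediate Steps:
z(J) = 1/(1 + J)
((77 - 10)/(-36 + 19))*z(1) + F(12) = ((77 - 10)/(-36 + 19))/(1 + 1) - 1 = (67/(-17))/2 - 1 = (67*(-1/17))*(½) - 1 = -67/17*½ - 1 = -67/34 - 1 = -101/34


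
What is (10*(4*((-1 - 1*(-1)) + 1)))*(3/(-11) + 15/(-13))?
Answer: -8160/143 ≈ -57.063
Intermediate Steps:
(10*(4*((-1 - 1*(-1)) + 1)))*(3/(-11) + 15/(-13)) = (10*(4*((-1 + 1) + 1)))*(3*(-1/11) + 15*(-1/13)) = (10*(4*(0 + 1)))*(-3/11 - 15/13) = (10*(4*1))*(-204/143) = (10*4)*(-204/143) = 40*(-204/143) = -8160/143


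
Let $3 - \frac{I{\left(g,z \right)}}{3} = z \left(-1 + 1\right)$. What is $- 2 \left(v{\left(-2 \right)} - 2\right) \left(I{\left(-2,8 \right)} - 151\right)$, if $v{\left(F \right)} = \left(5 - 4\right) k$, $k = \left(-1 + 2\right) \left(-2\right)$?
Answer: $-1136$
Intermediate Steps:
$k = -2$ ($k = 1 \left(-2\right) = -2$)
$I{\left(g,z \right)} = 9$ ($I{\left(g,z \right)} = 9 - 3 z \left(-1 + 1\right) = 9 - 3 z 0 = 9 - 0 = 9 + 0 = 9$)
$v{\left(F \right)} = -2$ ($v{\left(F \right)} = \left(5 - 4\right) \left(-2\right) = 1 \left(-2\right) = -2$)
$- 2 \left(v{\left(-2 \right)} - 2\right) \left(I{\left(-2,8 \right)} - 151\right) = - 2 \left(-2 - 2\right) \left(9 - 151\right) = \left(-2\right) \left(-4\right) \left(-142\right) = 8 \left(-142\right) = -1136$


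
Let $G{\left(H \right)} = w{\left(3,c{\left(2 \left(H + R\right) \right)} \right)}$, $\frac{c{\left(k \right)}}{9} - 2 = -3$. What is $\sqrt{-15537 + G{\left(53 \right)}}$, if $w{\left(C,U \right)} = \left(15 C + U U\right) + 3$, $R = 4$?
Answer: $12 i \sqrt{107} \approx 124.13 i$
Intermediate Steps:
$c{\left(k \right)} = -9$ ($c{\left(k \right)} = 18 + 9 \left(-3\right) = 18 - 27 = -9$)
$w{\left(C,U \right)} = 3 + U^{2} + 15 C$ ($w{\left(C,U \right)} = \left(15 C + U^{2}\right) + 3 = \left(U^{2} + 15 C\right) + 3 = 3 + U^{2} + 15 C$)
$G{\left(H \right)} = 129$ ($G{\left(H \right)} = 3 + \left(-9\right)^{2} + 15 \cdot 3 = 3 + 81 + 45 = 129$)
$\sqrt{-15537 + G{\left(53 \right)}} = \sqrt{-15537 + 129} = \sqrt{-15408} = 12 i \sqrt{107}$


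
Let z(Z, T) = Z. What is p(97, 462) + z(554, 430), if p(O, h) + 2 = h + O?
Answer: 1111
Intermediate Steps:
p(O, h) = -2 + O + h (p(O, h) = -2 + (h + O) = -2 + (O + h) = -2 + O + h)
p(97, 462) + z(554, 430) = (-2 + 97 + 462) + 554 = 557 + 554 = 1111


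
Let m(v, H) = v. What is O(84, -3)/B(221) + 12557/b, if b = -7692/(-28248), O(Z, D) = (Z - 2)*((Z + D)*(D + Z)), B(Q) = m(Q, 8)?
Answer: 6877437620/141661 ≈ 48549.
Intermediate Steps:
B(Q) = Q
O(Z, D) = (D + Z)**2*(-2 + Z) (O(Z, D) = (-2 + Z)*((D + Z)*(D + Z)) = (-2 + Z)*(D + Z)**2 = (D + Z)**2*(-2 + Z))
b = 641/2354 (b = -7692*(-1/28248) = 641/2354 ≈ 0.27230)
O(84, -3)/B(221) + 12557/b = ((-3 + 84)**2*(-2 + 84))/221 + 12557/(641/2354) = (81**2*82)*(1/221) + 12557*(2354/641) = (6561*82)*(1/221) + 29559178/641 = 538002*(1/221) + 29559178/641 = 538002/221 + 29559178/641 = 6877437620/141661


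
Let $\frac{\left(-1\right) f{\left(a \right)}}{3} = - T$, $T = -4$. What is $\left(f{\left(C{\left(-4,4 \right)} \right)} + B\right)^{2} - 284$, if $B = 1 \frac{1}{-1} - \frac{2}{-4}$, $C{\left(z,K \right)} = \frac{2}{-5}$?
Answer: $- \frac{511}{4} \approx -127.75$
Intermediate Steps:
$C{\left(z,K \right)} = - \frac{2}{5}$ ($C{\left(z,K \right)} = 2 \left(- \frac{1}{5}\right) = - \frac{2}{5}$)
$f{\left(a \right)} = -12$ ($f{\left(a \right)} = - 3 \left(\left(-1\right) \left(-4\right)\right) = \left(-3\right) 4 = -12$)
$B = - \frac{1}{2}$ ($B = 1 \left(-1\right) - - \frac{1}{2} = -1 + \frac{1}{2} = - \frac{1}{2} \approx -0.5$)
$\left(f{\left(C{\left(-4,4 \right)} \right)} + B\right)^{2} - 284 = \left(-12 - \frac{1}{2}\right)^{2} - 284 = \left(- \frac{25}{2}\right)^{2} - 284 = \frac{625}{4} - 284 = - \frac{511}{4}$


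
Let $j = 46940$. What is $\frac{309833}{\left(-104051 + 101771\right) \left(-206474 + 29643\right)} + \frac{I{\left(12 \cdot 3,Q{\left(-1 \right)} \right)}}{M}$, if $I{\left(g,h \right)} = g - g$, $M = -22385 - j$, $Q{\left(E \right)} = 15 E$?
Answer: $\frac{16307}{21219720} \approx 0.00076848$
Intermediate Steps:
$M = -69325$ ($M = -22385 - 46940 = -69325$)
$I{\left(g,h \right)} = 0$
$\frac{309833}{\left(-104051 + 101771\right) \left(-206474 + 29643\right)} + \frac{I{\left(12 \cdot 3,Q{\left(-1 \right)} \right)}}{M} = \frac{309833}{\left(-104051 + 101771\right) \left(-206474 + 29643\right)} + \frac{0}{-69325} = \frac{309833}{\left(-2280\right) \left(-176831\right)} + 0 \left(- \frac{1}{69325}\right) = \frac{309833}{403174680} + 0 = 309833 \cdot \frac{1}{403174680} + 0 = \frac{16307}{21219720} + 0 = \frac{16307}{21219720}$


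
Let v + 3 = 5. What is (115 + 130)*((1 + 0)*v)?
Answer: 490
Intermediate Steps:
v = 2 (v = -3 + 5 = 2)
(115 + 130)*((1 + 0)*v) = (115 + 130)*((1 + 0)*2) = 245*(1*2) = 245*2 = 490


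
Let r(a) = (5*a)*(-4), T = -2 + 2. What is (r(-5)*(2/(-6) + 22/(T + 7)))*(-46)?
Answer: -271400/21 ≈ -12924.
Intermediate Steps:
T = 0
r(a) = -20*a
(r(-5)*(2/(-6) + 22/(T + 7)))*(-46) = ((-20*(-5))*(2/(-6) + 22/(0 + 7)))*(-46) = (100*(2*(-⅙) + 22/7))*(-46) = (100*(-⅓ + 22*(⅐)))*(-46) = (100*(-⅓ + 22/7))*(-46) = (100*(59/21))*(-46) = (5900/21)*(-46) = -271400/21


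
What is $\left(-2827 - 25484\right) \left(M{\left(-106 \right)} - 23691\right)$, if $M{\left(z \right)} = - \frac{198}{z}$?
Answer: $\frac{35545139964}{53} \approx 6.7066 \cdot 10^{8}$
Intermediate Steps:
$\left(-2827 - 25484\right) \left(M{\left(-106 \right)} - 23691\right) = \left(-2827 - 25484\right) \left(- \frac{198}{-106} - 23691\right) = - 28311 \left(\left(-198\right) \left(- \frac{1}{106}\right) - 23691\right) = - 28311 \left(\frac{99}{53} - 23691\right) = \left(-28311\right) \left(- \frac{1255524}{53}\right) = \frac{35545139964}{53}$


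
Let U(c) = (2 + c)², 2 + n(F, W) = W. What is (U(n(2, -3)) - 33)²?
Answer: 576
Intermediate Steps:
n(F, W) = -2 + W
(U(n(2, -3)) - 33)² = ((2 + (-2 - 3))² - 33)² = ((2 - 5)² - 33)² = ((-3)² - 33)² = (9 - 33)² = (-24)² = 576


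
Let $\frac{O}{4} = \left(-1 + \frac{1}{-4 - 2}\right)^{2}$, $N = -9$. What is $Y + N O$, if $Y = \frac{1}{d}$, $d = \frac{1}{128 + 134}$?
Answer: $213$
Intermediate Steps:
$d = \frac{1}{262} \approx 0.0038168$
$O = \frac{49}{9}$ ($O = 4 \left(-1 + \frac{1}{-4 - 2}\right)^{2} = 4 \left(-1 + \frac{1}{-6}\right)^{2} = 4 \left(-1 - \frac{1}{6}\right)^{2} = 4 \left(- \frac{7}{6}\right)^{2} = 4 \cdot \frac{49}{36} = \frac{49}{9} \approx 5.4444$)
$Y = 262$ ($Y = \frac{1}{\frac{1}{262}} = 262$)
$Y + N O = 262 - 49 = 213$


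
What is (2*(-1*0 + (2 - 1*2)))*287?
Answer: 0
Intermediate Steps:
(2*(-1*0 + (2 - 1*2)))*287 = (2*(0 + (2 - 2)))*287 = (2*(0 + 0))*287 = (2*0)*287 = 0*287 = 0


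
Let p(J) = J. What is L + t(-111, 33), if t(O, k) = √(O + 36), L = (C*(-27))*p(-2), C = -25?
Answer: -1350 + 5*I*√3 ≈ -1350.0 + 8.6602*I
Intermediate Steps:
L = -1350 (L = -25*(-27)*(-2) = 675*(-2) = -1350)
t(O, k) = √(36 + O)
L + t(-111, 33) = -1350 + √(36 - 111) = -1350 + √(-75) = -1350 + 5*I*√3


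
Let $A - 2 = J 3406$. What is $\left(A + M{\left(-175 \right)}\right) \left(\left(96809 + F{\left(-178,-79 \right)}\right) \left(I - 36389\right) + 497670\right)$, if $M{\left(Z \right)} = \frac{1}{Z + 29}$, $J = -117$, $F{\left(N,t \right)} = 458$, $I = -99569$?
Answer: $\frac{384684898460862558}{73} \approx 5.2697 \cdot 10^{15}$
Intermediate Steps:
$M{\left(Z \right)} = \frac{1}{29 + Z}$
$A = -398500$ ($A = 2 - 398502 = -398500$)
$\left(A + M{\left(-175 \right)}\right) \left(\left(96809 + F{\left(-178,-79 \right)}\right) \left(I - 36389\right) + 497670\right) = \left(-398500 + \frac{1}{29 - 175}\right) \left(\left(96809 + 458\right) \left(-99569 - 36389\right) + 497670\right) = \left(-398500 + \frac{1}{-146}\right) \left(97267 \left(-135958\right) + 497670\right) = \left(-398500 - \frac{1}{146}\right) \left(-13224226786 + 497670\right) = \left(- \frac{58181001}{146}\right) \left(-13223729116\right) = \frac{384684898460862558}{73}$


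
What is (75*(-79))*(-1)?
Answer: 5925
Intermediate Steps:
(75*(-79))*(-1) = -5925*(-1) = 5925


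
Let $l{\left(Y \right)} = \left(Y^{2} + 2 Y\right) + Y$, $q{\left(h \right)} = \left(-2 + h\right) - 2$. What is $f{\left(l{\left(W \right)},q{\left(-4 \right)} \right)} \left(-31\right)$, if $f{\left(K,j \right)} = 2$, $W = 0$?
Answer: $-62$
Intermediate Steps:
$q{\left(h \right)} = -4 + h$
$l{\left(Y \right)} = Y^{2} + 3 Y$
$f{\left(l{\left(W \right)},q{\left(-4 \right)} \right)} \left(-31\right) = 2 \left(-31\right) = -62$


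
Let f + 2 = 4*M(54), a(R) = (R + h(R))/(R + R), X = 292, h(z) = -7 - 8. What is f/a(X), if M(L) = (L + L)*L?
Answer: 13622384/277 ≈ 49178.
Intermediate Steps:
h(z) = -15
a(R) = (-15 + R)/(2*R) (a(R) = (R - 15)/(R + R) = (-15 + R)/((2*R)) = (-15 + R)*(1/(2*R)) = (-15 + R)/(2*R))
M(L) = 2*L² (M(L) = (2*L)*L = 2*L²)
f = 23326 (f = -2 + 4*(2*54²) = -2 + 4*(2*2916) = -2 + 4*5832 = -2 + 23328 = 23326)
f/a(X) = 23326/(((½)*(-15 + 292)/292)) = 23326/(((½)*(1/292)*277)) = 23326/(277/584) = 23326*(584/277) = 13622384/277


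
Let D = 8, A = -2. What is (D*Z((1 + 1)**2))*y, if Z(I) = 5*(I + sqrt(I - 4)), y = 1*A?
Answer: -320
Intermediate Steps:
y = -2 (y = 1*(-2) = -2)
Z(I) = 5*I + 5*sqrt(-4 + I) (Z(I) = 5*(I + sqrt(-4 + I)) = 5*I + 5*sqrt(-4 + I))
(D*Z((1 + 1)**2))*y = (8*(5*(1 + 1)**2 + 5*sqrt(-4 + (1 + 1)**2)))*(-2) = (8*(5*2**2 + 5*sqrt(-4 + 2**2)))*(-2) = (8*(5*4 + 5*sqrt(-4 + 4)))*(-2) = (8*(20 + 5*sqrt(0)))*(-2) = (8*(20 + 5*0))*(-2) = (8*(20 + 0))*(-2) = (8*20)*(-2) = 160*(-2) = -320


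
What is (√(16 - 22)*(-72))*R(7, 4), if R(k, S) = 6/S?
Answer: -108*I*√6 ≈ -264.54*I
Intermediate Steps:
(√(16 - 22)*(-72))*R(7, 4) = (√(16 - 22)*(-72))*(6/4) = (√(-6)*(-72))*(6*(¼)) = ((I*√6)*(-72))*(3/2) = -72*I*√6*(3/2) = -108*I*√6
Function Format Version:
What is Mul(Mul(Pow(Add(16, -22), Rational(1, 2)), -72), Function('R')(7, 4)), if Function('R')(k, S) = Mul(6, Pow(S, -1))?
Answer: Mul(-108, I, Pow(6, Rational(1, 2))) ≈ Mul(-264.54, I)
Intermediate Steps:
Mul(Mul(Pow(Add(16, -22), Rational(1, 2)), -72), Function('R')(7, 4)) = Mul(Mul(Pow(Add(16, -22), Rational(1, 2)), -72), Mul(6, Pow(4, -1))) = Mul(Mul(Pow(-6, Rational(1, 2)), -72), Mul(6, Rational(1, 4))) = Mul(Mul(Mul(I, Pow(6, Rational(1, 2))), -72), Rational(3, 2)) = Mul(Mul(-72, I, Pow(6, Rational(1, 2))), Rational(3, 2)) = Mul(-108, I, Pow(6, Rational(1, 2)))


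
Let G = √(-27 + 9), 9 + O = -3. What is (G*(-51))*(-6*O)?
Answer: -11016*I*√2 ≈ -15579.0*I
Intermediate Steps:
O = -12 (O = -9 - 3 = -12)
G = 3*I*√2 (G = √(-18) = 3*I*√2 ≈ 4.2426*I)
(G*(-51))*(-6*O) = ((3*I*√2)*(-51))*(-6*(-12)) = -153*I*√2*72 = -11016*I*√2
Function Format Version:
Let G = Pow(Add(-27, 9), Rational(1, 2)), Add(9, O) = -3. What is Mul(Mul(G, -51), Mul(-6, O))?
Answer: Mul(-11016, I, Pow(2, Rational(1, 2))) ≈ Mul(-15579., I)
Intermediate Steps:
O = -12 (O = Add(-9, -3) = -12)
G = Mul(3, I, Pow(2, Rational(1, 2))) (G = Pow(-18, Rational(1, 2)) = Mul(3, I, Pow(2, Rational(1, 2))) ≈ Mul(4.2426, I))
Mul(Mul(G, -51), Mul(-6, O)) = Mul(Mul(Mul(3, I, Pow(2, Rational(1, 2))), -51), Mul(-6, -12)) = Mul(Mul(-153, I, Pow(2, Rational(1, 2))), 72) = Mul(-11016, I, Pow(2, Rational(1, 2)))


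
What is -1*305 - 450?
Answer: -755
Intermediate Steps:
-1*305 - 450 = -305 - 450 = -755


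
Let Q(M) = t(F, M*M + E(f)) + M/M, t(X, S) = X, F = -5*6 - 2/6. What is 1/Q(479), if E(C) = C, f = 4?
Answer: -3/88 ≈ -0.034091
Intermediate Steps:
F = -91/3 (F = -30 - 2*⅙ = -30 - ⅓ = -91/3 ≈ -30.333)
Q(M) = -88/3 (Q(M) = -91/3 + M/M = -91/3 + 1 = -88/3)
1/Q(479) = 1/(-88/3) = -3/88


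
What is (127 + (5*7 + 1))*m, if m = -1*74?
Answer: -12062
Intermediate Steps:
m = -74
(127 + (5*7 + 1))*m = (127 + (5*7 + 1))*(-74) = (127 + (35 + 1))*(-74) = (127 + 36)*(-74) = 163*(-74) = -12062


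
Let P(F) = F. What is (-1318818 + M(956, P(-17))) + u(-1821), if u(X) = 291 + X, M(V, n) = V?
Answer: -1319392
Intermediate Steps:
(-1318818 + M(956, P(-17))) + u(-1821) = (-1318818 + 956) + (291 - 1821) = -1317862 - 1530 = -1319392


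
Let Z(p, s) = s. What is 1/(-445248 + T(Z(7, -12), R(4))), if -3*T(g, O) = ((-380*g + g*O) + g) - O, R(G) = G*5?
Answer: -3/1340032 ≈ -2.2388e-6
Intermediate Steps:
R(G) = 5*G
T(g, O) = O/3 + 379*g/3 - O*g/3 (T(g, O) = -(((-380*g + g*O) + g) - O)/3 = -(((-380*g + O*g) + g) - O)/3 = -((-379*g + O*g) - O)/3 = -(-O - 379*g + O*g)/3 = O/3 + 379*g/3 - O*g/3)
1/(-445248 + T(Z(7, -12), R(4))) = 1/(-445248 + ((5*4)/3 + (379/3)*(-12) - ⅓*5*4*(-12))) = 1/(-445248 + ((⅓)*20 - 1516 - ⅓*20*(-12))) = 1/(-445248 + (20/3 - 1516 + 80)) = 1/(-445248 - 4288/3) = 1/(-1340032/3) = -3/1340032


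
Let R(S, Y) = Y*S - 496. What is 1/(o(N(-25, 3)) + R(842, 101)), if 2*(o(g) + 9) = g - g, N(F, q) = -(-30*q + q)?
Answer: 1/84537 ≈ 1.1829e-5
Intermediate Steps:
N(F, q) = 29*q (N(F, q) = -(-29)*q = 29*q)
R(S, Y) = -496 + S*Y (R(S, Y) = S*Y - 496 = -496 + S*Y)
o(g) = -9 (o(g) = -9 + (g - g)/2 = -9 + (½)*0 = -9 + 0 = -9)
1/(o(N(-25, 3)) + R(842, 101)) = 1/(-9 + (-496 + 842*101)) = 1/(-9 + (-496 + 85042)) = 1/(-9 + 84546) = 1/84537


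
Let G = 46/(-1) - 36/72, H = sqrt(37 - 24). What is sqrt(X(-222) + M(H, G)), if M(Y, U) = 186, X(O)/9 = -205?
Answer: I*sqrt(1659) ≈ 40.731*I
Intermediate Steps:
X(O) = -1845 (X(O) = 9*(-205) = -1845)
H = sqrt(13) ≈ 3.6056
G = -93/2 (G = 46*(-1) - 36*1/72 = -46 - 1/2 = -93/2 ≈ -46.500)
sqrt(X(-222) + M(H, G)) = sqrt(-1845 + 186) = sqrt(-1659) = I*sqrt(1659)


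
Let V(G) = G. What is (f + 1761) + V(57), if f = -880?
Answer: 938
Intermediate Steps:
(f + 1761) + V(57) = (-880 + 1761) + 57 = 881 + 57 = 938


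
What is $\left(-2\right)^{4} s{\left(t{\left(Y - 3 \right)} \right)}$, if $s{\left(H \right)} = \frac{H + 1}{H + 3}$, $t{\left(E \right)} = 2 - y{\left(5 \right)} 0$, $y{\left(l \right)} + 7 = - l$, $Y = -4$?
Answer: $\frac{48}{5} \approx 9.6$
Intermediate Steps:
$y{\left(l \right)} = -7 - l$
$t{\left(E \right)} = 2$ ($t{\left(E \right)} = 2 - \left(-7 - 5\right) 0 = 2 - \left(-12\right) 0 = 2 - 0 = 2 + 0 = 2$)
$s{\left(H \right)} = \frac{1 + H}{3 + H}$
$\left(-2\right)^{4} s{\left(t{\left(Y - 3 \right)} \right)} = \left(-2\right)^{4} \frac{1 + 2}{3 + 2} = 16 \cdot \frac{1}{5} \cdot 3 = 16 \cdot \frac{3}{5} = \frac{48}{5}$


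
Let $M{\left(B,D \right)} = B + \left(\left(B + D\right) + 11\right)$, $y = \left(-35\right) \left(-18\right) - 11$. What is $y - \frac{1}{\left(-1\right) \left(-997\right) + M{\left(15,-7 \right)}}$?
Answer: $\frac{638188}{1031} \approx 619.0$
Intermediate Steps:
$y = 619$ ($y = 630 - 11 = 619$)
$M{\left(B,D \right)} = 11 + D + 2 B$ ($M{\left(B,D \right)} = B + \left(11 + B + D\right) = 11 + D + 2 B$)
$y - \frac{1}{\left(-1\right) \left(-997\right) + M{\left(15,-7 \right)}} = 619 - \frac{1}{\left(-1\right) \left(-997\right) + \left(11 - 7 + 2 \cdot 15\right)} = 619 - \frac{1}{997 + \left(11 - 7 + 30\right)} = 619 - \frac{1}{997 + 34} = 619 - \frac{1}{1031} = \frac{638188}{1031}$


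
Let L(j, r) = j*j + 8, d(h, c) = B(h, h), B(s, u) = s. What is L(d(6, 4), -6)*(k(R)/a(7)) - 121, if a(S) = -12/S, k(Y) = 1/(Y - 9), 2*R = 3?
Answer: -5291/45 ≈ -117.58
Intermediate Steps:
R = 3/2 (R = (1/2)*3 = 3/2 ≈ 1.5000)
k(Y) = 1/(-9 + Y)
d(h, c) = h
L(j, r) = 8 + j**2 (L(j, r) = j**2 + 8 = 8 + j**2)
L(d(6, 4), -6)*(k(R)/a(7)) - 121 = (8 + 6**2)*(1/((-9 + 3/2)*((-12/7)))) - 121 = (8 + 36)*(1/((-15/2)*((-12*1/7)))) - 121 = 44*(-2/(15*(-12/7))) - 121 = 44*(-2/15*(-7/12)) - 121 = 44*(7/90) - 121 = 154/45 - 121 = -5291/45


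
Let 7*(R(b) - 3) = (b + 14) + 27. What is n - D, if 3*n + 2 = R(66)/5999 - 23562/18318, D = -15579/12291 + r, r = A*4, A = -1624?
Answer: 10236429835624990/1575763095039 ≈ 6496.2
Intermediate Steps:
r = -6496 (r = -1624*4 = -6496)
D = -26619305/4097 (D = -15579/12291 - 6496 = -15579*1/12291 - 6496 = -5193/4097 - 6496 = -26619305/4097 ≈ -6497.3)
R(b) = 62/7 + b/7 (R(b) = 3 + ((b + 14) + 27)/7 = 3 + ((14 + b) + 27)/7 = 3 + (41 + b)/7 = 3 + (41/7 + b/7) = 62/7 + b/7)
n = -420924985/384613887 (n = -2/3 + ((62/7 + (1/7)*66)/5999 - 23562/18318)/3 = -2/3 + ((62/7 + 66/7)*(1/5999) - 23562*1/18318)/3 = -2/3 + ((128/7)*(1/5999) - 3927/3053)/3 = -2/3 + (128/41993 - 3927/3053)/3 = -2/3 + (1/3)*(-164515727/128204629) = -2/3 - 164515727/384613887 = -420924985/384613887 ≈ -1.0944)
n - D = -420924985/384613887 - 1*(-26619305/4097) = -420924985/384613887 + 26619305/4097 = 10236429835624990/1575763095039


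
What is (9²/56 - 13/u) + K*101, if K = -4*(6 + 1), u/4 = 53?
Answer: -8389393/2968 ≈ -2826.6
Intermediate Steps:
u = 212 (u = 4*53 = 212)
K = -28 (K = -4*7 = -28)
(9²/56 - 13/u) + K*101 = (9²/56 - 13/212) - 28*101 = (81*(1/56) - 13*1/212) - 2828 = (81/56 - 13/212) - 2828 = 4111/2968 - 2828 = -8389393/2968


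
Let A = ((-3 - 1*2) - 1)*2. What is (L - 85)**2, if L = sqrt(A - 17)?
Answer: (85 - I*sqrt(29))**2 ≈ 7196.0 - 915.48*I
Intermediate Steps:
A = -12 (A = ((-3 - 2) - 1)*2 = (-5 - 1)*2 = -6*2 = -12)
L = I*sqrt(29) (L = sqrt(-12 - 17) = sqrt(-29) = I*sqrt(29) ≈ 5.3852*I)
(L - 85)**2 = (I*sqrt(29) - 85)**2 = (-85 + I*sqrt(29))**2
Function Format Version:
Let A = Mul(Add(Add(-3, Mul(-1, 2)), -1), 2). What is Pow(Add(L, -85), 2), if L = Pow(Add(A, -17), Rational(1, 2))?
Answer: Pow(Add(85, Mul(-1, I, Pow(29, Rational(1, 2)))), 2) ≈ Add(7196.0, Mul(-915.48, I))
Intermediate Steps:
A = -12 (A = Mul(Add(Add(-3, -2), -1), 2) = Mul(Add(-5, -1), 2) = Mul(-6, 2) = -12)
L = Mul(I, Pow(29, Rational(1, 2))) (L = Pow(Add(-12, -17), Rational(1, 2)) = Pow(-29, Rational(1, 2)) = Mul(I, Pow(29, Rational(1, 2))) ≈ Mul(5.3852, I))
Pow(Add(L, -85), 2) = Pow(Add(Mul(I, Pow(29, Rational(1, 2))), -85), 2) = Pow(Add(-85, Mul(I, Pow(29, Rational(1, 2)))), 2)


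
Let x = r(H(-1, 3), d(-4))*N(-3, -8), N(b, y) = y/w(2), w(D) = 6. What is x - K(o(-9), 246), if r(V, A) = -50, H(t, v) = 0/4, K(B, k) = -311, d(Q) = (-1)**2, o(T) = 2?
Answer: 1133/3 ≈ 377.67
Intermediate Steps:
d(Q) = 1
H(t, v) = 0 (H(t, v) = 0*(1/4) = 0)
N(b, y) = y/6
x = 200/3 (x = -25*(-8)/3 = -50*(-4/3) = 200/3 ≈ 66.667)
x - K(o(-9), 246) = 200/3 - 1*(-311) = 200/3 + 311 = 1133/3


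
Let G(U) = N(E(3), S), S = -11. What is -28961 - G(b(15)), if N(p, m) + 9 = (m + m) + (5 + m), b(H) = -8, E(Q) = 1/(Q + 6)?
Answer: -28924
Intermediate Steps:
E(Q) = 1/(6 + Q)
N(p, m) = -4 + 3*m (N(p, m) = -9 + ((m + m) + (5 + m)) = -9 + (2*m + (5 + m)) = -9 + (5 + 3*m) = -4 + 3*m)
G(U) = -37 (G(U) = -4 + 3*(-11) = -4 - 33 = -37)
-28961 - G(b(15)) = -28961 - 1*(-37) = -28961 + 37 = -28924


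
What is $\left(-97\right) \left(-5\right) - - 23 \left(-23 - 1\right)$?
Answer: $-67$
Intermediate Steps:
$\left(-97\right) \left(-5\right) - - 23 \left(-23 - 1\right) = 485 - \left(-23\right) \left(-24\right) = 485 - 552 = -67$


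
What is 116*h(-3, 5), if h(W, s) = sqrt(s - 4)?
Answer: 116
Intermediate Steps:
h(W, s) = sqrt(-4 + s)
116*h(-3, 5) = 116*sqrt(-4 + 5) = 116*sqrt(1) = 116*1 = 116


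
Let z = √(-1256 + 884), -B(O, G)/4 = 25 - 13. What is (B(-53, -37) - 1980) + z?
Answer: -2028 + 2*I*√93 ≈ -2028.0 + 19.287*I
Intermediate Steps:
B(O, G) = -48 (B(O, G) = -4*(25 - 13) = -4*12 = -48)
z = 2*I*√93 (z = √(-372) = 2*I*√93 ≈ 19.287*I)
(B(-53, -37) - 1980) + z = (-48 - 1980) + 2*I*√93 = -2028 + 2*I*√93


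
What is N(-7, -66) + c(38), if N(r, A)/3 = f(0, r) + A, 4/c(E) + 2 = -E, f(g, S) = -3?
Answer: -2071/10 ≈ -207.10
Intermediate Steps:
c(E) = 4/(-2 - E)
N(r, A) = -9 + 3*A (N(r, A) = 3*(-3 + A) = -9 + 3*A)
N(-7, -66) + c(38) = (-9 + 3*(-66)) - 4/(2 + 38) = (-9 - 198) - 4/40 = -207 - 4*1/40 = -207 - ⅒ = -2071/10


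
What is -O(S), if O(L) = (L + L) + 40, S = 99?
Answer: -238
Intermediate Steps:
O(L) = 40 + 2*L (O(L) = 2*L + 40 = 40 + 2*L)
-O(S) = -(40 + 2*99) = -(40 + 198) = -1*238 = -238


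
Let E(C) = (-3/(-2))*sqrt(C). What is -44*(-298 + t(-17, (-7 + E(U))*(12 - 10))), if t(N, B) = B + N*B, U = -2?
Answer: 3256 + 2112*I*sqrt(2) ≈ 3256.0 + 2986.8*I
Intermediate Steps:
E(C) = 3*sqrt(C)/2 (E(C) = (-3*(-1/2))*sqrt(C) = 3*sqrt(C)/2)
t(N, B) = B + B*N
-44*(-298 + t(-17, (-7 + E(U))*(12 - 10))) = -44*(-298 + ((-7 + 3*sqrt(-2)/2)*(12 - 10))*(1 - 17)) = -44*(-298 + ((-7 + 3*(I*sqrt(2))/2)*2)*(-16)) = -44*(-298 + ((-7 + 3*I*sqrt(2)/2)*2)*(-16)) = -44*(-298 + (-14 + 3*I*sqrt(2))*(-16)) = -44*(-298 + (224 - 48*I*sqrt(2))) = -44*(-74 - 48*I*sqrt(2)) = 3256 + 2112*I*sqrt(2)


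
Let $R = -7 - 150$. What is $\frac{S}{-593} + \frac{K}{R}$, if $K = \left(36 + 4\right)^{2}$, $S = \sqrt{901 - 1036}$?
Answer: $- \frac{1600}{157} - \frac{3 i \sqrt{15}}{593} \approx -10.191 - 0.019594 i$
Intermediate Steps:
$R = -157$ ($R = -7 - 150 = -157$)
$S = 3 i \sqrt{15}$ ($S = \sqrt{-135} = 3 i \sqrt{15} \approx 11.619 i$)
$K = 1600$ ($K = 40^{2} = 1600$)
$\frac{S}{-593} + \frac{K}{R} = \frac{3 i \sqrt{15}}{-593} + \frac{1600}{-157} = 3 i \sqrt{15} \left(- \frac{1}{593}\right) + 1600 \left(- \frac{1}{157}\right) = - \frac{3 i \sqrt{15}}{593} - \frac{1600}{157} = - \frac{1600}{157} - \frac{3 i \sqrt{15}}{593}$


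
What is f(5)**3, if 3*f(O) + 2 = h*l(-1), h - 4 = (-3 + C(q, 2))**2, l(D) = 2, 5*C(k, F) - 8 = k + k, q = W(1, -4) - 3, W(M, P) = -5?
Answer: 1762790912/421875 ≈ 4178.5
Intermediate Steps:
q = -8 (q = -5 - 3 = -8)
C(k, F) = 8/5 + 2*k/5 (C(k, F) = 8/5 + (k + k)/5 = 8/5 + (2*k)/5 = 8/5 + 2*k/5)
h = 629/25 (h = 4 + (-3 + (8/5 + (2/5)*(-8)))**2 = 4 + (-3 + (8/5 - 16/5))**2 = 4 + (-3 - 8/5)**2 = 4 + (-23/5)**2 = 4 + 529/25 = 629/25 ≈ 25.160)
f(O) = 1208/75 (f(O) = -2/3 + ((629/25)*2)/3 = -2/3 + (1/3)*(1258/25) = -2/3 + 1258/75 = 1208/75)
f(5)**3 = (1208/75)**3 = 1762790912/421875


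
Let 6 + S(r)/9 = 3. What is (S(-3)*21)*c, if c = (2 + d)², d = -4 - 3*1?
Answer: -14175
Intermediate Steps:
d = -7 (d = -4 - 3 = -7)
c = 25 (c = (2 - 7)² = (-5)² = 25)
S(r) = -27 (S(r) = -54 + 9*3 = -54 + 27 = -27)
(S(-3)*21)*c = -27*21*25 = -567*25 = -14175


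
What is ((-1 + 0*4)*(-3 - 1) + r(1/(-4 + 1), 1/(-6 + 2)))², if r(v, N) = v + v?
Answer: 100/9 ≈ 11.111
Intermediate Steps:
r(v, N) = 2*v
((-1 + 0*4)*(-3 - 1) + r(1/(-4 + 1), 1/(-6 + 2)))² = ((-1 + 0*4)*(-3 - 1) + 2/(-4 + 1))² = ((-1 + 0)*(-4) + 2/(-3))² = (-1*(-4) + 2*(-⅓))² = (4 - ⅔)² = (10/3)² = 100/9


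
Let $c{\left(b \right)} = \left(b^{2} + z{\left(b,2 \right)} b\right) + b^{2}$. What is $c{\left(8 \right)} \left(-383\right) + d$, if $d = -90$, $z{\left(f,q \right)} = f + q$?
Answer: $-79754$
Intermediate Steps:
$c{\left(b \right)} = 2 b^{2} + b \left(2 + b\right)$ ($c{\left(b \right)} = \left(b^{2} + \left(b + 2\right) b\right) + b^{2} = \left(b^{2} + \left(2 + b\right) b\right) + b^{2} = \left(b^{2} + b \left(2 + b\right)\right) + b^{2} = 2 b^{2} + b \left(2 + b\right)$)
$c{\left(8 \right)} \left(-383\right) + d = 8 \left(2 + 3 \cdot 8\right) \left(-383\right) - 90 = 8 \left(2 + 24\right) \left(-383\right) - 90 = 8 \cdot 26 \left(-383\right) - 90 = 208 \left(-383\right) - 90 = -79664 - 90 = -79754$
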